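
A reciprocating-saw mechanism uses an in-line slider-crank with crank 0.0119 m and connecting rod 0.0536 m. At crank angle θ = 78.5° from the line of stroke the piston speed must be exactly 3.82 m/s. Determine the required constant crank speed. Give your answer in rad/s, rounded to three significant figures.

313

For an in-line slider-crank, |v_piston| = rω|sinθ|·[1 + r cosθ/√(L² − r² sin²θ)].
With r = 0.0119 m, L = 0.0536 m, θ = 78.5°: the bracketed kinematic factor |dx/dθ| = 0.01219 m.
ω = v/|dx/dθ| = 3.82/0.01219 = 313.37 rad/s.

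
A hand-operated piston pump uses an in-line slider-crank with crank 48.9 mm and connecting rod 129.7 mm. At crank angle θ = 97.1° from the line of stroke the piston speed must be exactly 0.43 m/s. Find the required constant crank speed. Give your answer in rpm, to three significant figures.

For an in-line slider-crank, |v_piston| = rω|sinθ|·[1 + r cosθ/√(L² − r² sin²θ)].
With r = 0.0489 m, L = 0.1297 m, θ = 97.1°: the bracketed kinematic factor |dx/dθ| = 0.046087 m.
ω = v/|dx/dθ| = 0.43/0.046087 = 9.3303 rad/s.
N = 60ω/(2π) = 89.097 rpm.

89.1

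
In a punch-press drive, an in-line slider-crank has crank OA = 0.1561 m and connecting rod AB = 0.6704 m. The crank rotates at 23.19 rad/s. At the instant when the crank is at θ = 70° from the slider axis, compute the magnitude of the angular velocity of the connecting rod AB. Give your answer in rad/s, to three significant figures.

ω = 23.19 rad/s
The rod makes angle φ with the slider axis where L sinφ = r sinθ; differentiating, L cosφ·φ̇ = r ω cosθ.
L cosφ = √(L² − r² sin²θ) = 0.65416 m.
|ω_rod| = r ω |cosθ| / √(L² − r² sin²θ) = 0.1561·23.19·0.34202/0.65416 = 1.8927 rad/s.

1.89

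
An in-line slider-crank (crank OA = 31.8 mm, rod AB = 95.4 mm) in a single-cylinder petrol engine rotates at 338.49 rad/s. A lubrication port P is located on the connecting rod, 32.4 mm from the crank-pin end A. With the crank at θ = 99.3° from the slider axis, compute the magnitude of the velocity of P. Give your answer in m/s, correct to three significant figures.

ω = 338.5 rad/s.  Crank-pin speed |V_A| = rω = 10.764 m/s, perpendicular to OA.
Rod angle: sinφ = −(r/L) sinθ ⇒ φ = -19.205°; ω_rod = −rω cosθ/√(L²−r²sin²θ) = +19.308 rad/s.
V_P = V_A + ω_rod × AP, with AP = 0.0324 m along the rod.
Components: V_Px = −rω sinθ − a·ω_rod·sinφ = -10.417 m/s;  V_Py = rω cosθ + a·ω_rod·cosφ = -1.1487 m/s.
|V_P| = √(V_Px² + V_Py²) = 10.48 m/s.

10.5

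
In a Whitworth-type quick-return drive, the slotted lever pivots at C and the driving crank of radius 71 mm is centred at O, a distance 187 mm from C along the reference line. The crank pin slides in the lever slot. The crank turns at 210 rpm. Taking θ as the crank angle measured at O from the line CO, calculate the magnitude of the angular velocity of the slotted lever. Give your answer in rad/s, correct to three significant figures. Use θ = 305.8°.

ω = 21.99 rad/s (from 210 rpm).
Crank pin A relative to C: A = (d + r cosθ, r sinθ); lever angle φ = atan2(r sinθ, d + r cosθ).
Differentiating tanφ: φ̇ = rω(d cosθ + r)/(d² + r² + 2dr cosθ).
d² + r² + 2dr cosθ = |CA|² = 0.055543 m²;  d cosθ + r = +0.18039 m.
|ω_lever| = |0.071·21.99·+0.18039| / 0.055543 = 5.0709 rad/s.

5.07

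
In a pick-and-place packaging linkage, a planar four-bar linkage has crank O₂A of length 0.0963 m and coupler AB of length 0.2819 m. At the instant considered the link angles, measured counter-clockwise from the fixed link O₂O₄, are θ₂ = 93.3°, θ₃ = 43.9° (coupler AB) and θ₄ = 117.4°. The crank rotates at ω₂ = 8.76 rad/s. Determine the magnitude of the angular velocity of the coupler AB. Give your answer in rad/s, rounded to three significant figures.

1.27

ω₂ = 8.76 rad/s
Differentiating the loop-closure r₂e^{iθ₂}+r₃e^{iθ₃}=r₁+r₄e^{iθ₄} gives r₂ω₂e^{iθ₂}+r₃ω₃e^{iθ₃}=r₄ω₄e^{iθ₄}.
Eliminating the other unknown: ω₃ = r₂ω₂ sin(θ₄−θ₂) / [r₃ sin(θ₃−θ₄)].
Numerator sine = +0.40833; denominator sine = -0.95882.
Result = 0.0963·8.76·(+0.40833) / (0.2819·(-0.95882)) = -1.2744 rad/s; magnitude 1.2744 rad/s.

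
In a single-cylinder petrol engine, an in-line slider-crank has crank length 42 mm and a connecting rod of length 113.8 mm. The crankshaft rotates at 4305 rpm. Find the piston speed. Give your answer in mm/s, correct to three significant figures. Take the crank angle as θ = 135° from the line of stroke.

ω = 2π·4305/60 = 450.8 rad/s
For an in-line slider-crank, x = r cosθ + √(L² − r² sin²θ), so v = −rω sinθ·[1 + r cosθ/√(L² − r² sin²θ)].
With r = 0.042 m, L = 0.1138 m, θ = 135°: √(L² − r² sin²θ) = 0.10986 m.
v = −0.042·450.8·0.70711·[1 + 0.042·-0.70711/0.10986] = -9.7692 m/s.
|v| = 9.7692 m/s = 9769.2 mm/s.

9770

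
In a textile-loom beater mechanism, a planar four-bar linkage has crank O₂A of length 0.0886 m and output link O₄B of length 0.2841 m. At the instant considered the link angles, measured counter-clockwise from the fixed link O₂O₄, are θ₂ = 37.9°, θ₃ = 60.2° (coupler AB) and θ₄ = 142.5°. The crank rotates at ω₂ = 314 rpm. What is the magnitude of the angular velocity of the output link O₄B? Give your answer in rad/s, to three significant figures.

ω₂ = 32.88 rad/s (from 314 rpm).
Differentiating the loop-closure r₂e^{iθ₂}+r₃e^{iθ₃}=r₁+r₄e^{iθ₄} gives r₂ω₂e^{iθ₂}+r₃ω₃e^{iθ₃}=r₄ω₄e^{iθ₄}.
Eliminating the other unknown: ω₄ = r₂ω₂ sin(θ₂−θ₃) / [r₄ sin(θ₄−θ₃)].
Numerator sine = -0.37946; denominator sine = +0.99098.
Result = 0.0886·32.88·(-0.37946) / (0.2841·(+0.99098)) = -3.9266 rad/s; magnitude 3.9266 rad/s.

3.93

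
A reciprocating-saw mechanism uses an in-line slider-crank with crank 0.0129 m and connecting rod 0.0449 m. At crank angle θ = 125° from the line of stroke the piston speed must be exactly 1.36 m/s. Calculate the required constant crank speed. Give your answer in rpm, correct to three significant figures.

1480

For an in-line slider-crank, |v_piston| = rω|sinθ|·[1 + r cosθ/√(L² − r² sin²θ)].
With r = 0.0129 m, L = 0.0449 m, θ = 125°: the bracketed kinematic factor |dx/dθ| = 0.0087754 m.
ω = v/|dx/dθ| = 1.36/0.0087754 = 154.98 rad/s.
N = 60ω/(2π) = 1479.9 rpm.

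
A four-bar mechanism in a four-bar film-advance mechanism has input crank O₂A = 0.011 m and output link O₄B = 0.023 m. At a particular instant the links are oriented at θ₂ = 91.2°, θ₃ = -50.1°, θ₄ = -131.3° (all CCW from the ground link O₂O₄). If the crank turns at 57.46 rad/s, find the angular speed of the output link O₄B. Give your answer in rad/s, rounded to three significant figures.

ω₂ = 57.46 rad/s
Differentiating the loop-closure r₂e^{iθ₂}+r₃e^{iθ₃}=r₁+r₄e^{iθ₄} gives r₂ω₂e^{iθ₂}+r₃ω₃e^{iθ₃}=r₄ω₄e^{iθ₄}.
Eliminating the other unknown: ω₄ = r₂ω₂ sin(θ₂−θ₃) / [r₄ sin(θ₄−θ₃)].
Numerator sine = +0.62524; denominator sine = -0.98823.
Result = 0.011·57.46·(+0.62524) / (0.023·(-0.98823)) = -17.387 rad/s; magnitude 17.387 rad/s.

17.4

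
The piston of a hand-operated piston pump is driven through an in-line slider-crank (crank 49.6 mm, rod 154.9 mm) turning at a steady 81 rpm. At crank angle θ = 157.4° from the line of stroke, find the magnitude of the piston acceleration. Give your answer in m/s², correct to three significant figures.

2.47

ω = 2π·81/60 = 8.482 rad/s
x(θ) = r cosθ + √(L² − r² sin²θ); with ω constant, a = ω²·d²x/dθ².
d²x/dθ² = −r cosθ − r²(cos2θ)/√u − r⁴ sin²2θ/(4u^{3/2}),  u = L² − r² sin²θ = 0.0236307 m².
Substituting r = 0.0496 m, L = 0.1549 m, θ = 157.4°: d²x/dθ² = +0.034305 m.
a = ω²·d²x/dθ² = (8.482)²·(+0.034305) = +2.4682 m/s²;  |a| = 2.4682 m/s².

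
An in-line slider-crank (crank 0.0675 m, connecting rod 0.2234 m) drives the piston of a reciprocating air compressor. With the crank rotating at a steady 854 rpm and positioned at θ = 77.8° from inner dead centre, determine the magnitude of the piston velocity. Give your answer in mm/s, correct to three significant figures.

ω = 2π·854/60 = 89.43 rad/s
For an in-line slider-crank, x = r cosθ + √(L² − r² sin²θ), so v = −rω sinθ·[1 + r cosθ/√(L² − r² sin²θ)].
With r = 0.0675 m, L = 0.2234 m, θ = 77.8°: √(L² − r² sin²θ) = 0.21344 m.
v = −0.0675·89.43·0.97742·[1 + 0.0675·0.21132/0.21344] = -6.2946 m/s.
|v| = 6.2946 m/s = 6294.6 mm/s.

6290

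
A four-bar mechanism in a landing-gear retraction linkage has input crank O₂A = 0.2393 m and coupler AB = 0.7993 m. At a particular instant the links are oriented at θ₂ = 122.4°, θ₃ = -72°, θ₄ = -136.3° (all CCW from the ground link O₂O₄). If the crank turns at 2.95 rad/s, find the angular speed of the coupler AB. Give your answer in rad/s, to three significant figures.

0.961

ω₂ = 2.95 rad/s
Differentiating the loop-closure r₂e^{iθ₂}+r₃e^{iθ₃}=r₁+r₄e^{iθ₄} gives r₂ω₂e^{iθ₂}+r₃ω₃e^{iθ₃}=r₄ω₄e^{iθ₄}.
Eliminating the other unknown: ω₃ = r₂ω₂ sin(θ₄−θ₂) / [r₃ sin(θ₃−θ₄)].
Numerator sine = +0.98061; denominator sine = +0.90108.
Result = 0.2393·2.95·(+0.98061) / (0.7993·(+0.90108)) = +0.96115 rad/s; magnitude 0.96115 rad/s.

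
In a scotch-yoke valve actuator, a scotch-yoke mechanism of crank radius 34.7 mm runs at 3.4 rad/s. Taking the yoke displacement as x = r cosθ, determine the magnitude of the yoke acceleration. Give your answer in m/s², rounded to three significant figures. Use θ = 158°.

ω = 3.4 rad/s
x = r cosθ ⇒ ẍ = −rω² cosθ (ω constant).
|a| = rω²|cosθ| = 0.0347·(3.4)²·|cos 158°| = 0.37192 m/s².

0.372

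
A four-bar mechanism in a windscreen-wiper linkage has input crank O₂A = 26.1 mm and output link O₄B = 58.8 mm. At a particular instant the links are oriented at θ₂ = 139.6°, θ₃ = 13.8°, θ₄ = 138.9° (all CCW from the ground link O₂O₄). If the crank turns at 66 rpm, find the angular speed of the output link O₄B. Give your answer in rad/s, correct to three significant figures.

ω₂ = 6.912 rad/s (from 66 rpm).
Differentiating the loop-closure r₂e^{iθ₂}+r₃e^{iθ₃}=r₁+r₄e^{iθ₄} gives r₂ω₂e^{iθ₂}+r₃ω₃e^{iθ₃}=r₄ω₄e^{iθ₄}.
Eliminating the other unknown: ω₄ = r₂ω₂ sin(θ₂−θ₃) / [r₄ sin(θ₄−θ₃)].
Numerator sine = +0.81106; denominator sine = +0.81815.
Result = 0.0261·6.912·(+0.81106) / (0.0588·(+0.81815)) = +3.0413 rad/s; magnitude 3.0413 rad/s.

3.04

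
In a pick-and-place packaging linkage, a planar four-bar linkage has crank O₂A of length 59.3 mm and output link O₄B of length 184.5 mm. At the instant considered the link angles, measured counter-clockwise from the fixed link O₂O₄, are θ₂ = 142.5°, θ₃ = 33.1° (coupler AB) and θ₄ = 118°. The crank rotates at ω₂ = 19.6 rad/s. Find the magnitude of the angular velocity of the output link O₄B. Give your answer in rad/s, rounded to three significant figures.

5.97

ω₂ = 19.6 rad/s
Differentiating the loop-closure r₂e^{iθ₂}+r₃e^{iθ₃}=r₁+r₄e^{iθ₄} gives r₂ω₂e^{iθ₂}+r₃ω₃e^{iθ₃}=r₄ω₄e^{iθ₄}.
Eliminating the other unknown: ω₄ = r₂ω₂ sin(θ₂−θ₃) / [r₄ sin(θ₄−θ₃)].
Numerator sine = +0.94322; denominator sine = +0.99604.
Result = 0.0593·19.6·(+0.94322) / (0.1845·(+0.99604)) = +5.9656 rad/s; magnitude 5.9656 rad/s.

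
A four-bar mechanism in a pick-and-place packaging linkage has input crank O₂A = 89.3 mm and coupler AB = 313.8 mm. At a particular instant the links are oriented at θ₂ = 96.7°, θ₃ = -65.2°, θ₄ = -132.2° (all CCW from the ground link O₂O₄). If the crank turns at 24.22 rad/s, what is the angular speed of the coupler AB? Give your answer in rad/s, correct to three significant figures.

5.64

ω₂ = 24.22 rad/s
Differentiating the loop-closure r₂e^{iθ₂}+r₃e^{iθ₃}=r₁+r₄e^{iθ₄} gives r₂ω₂e^{iθ₂}+r₃ω₃e^{iθ₃}=r₄ω₄e^{iθ₄}.
Eliminating the other unknown: ω₃ = r₂ω₂ sin(θ₄−θ₂) / [r₃ sin(θ₃−θ₄)].
Numerator sine = +0.75356; denominator sine = +0.92050.
Result = 0.0893·24.22·(+0.75356) / (0.3138·(+0.92050)) = +5.6424 rad/s; magnitude 5.6424 rad/s.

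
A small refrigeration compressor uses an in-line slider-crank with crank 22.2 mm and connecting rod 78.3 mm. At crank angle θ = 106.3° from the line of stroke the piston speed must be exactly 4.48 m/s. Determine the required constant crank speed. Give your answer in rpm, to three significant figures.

For an in-line slider-crank, |v_piston| = rω|sinθ|·[1 + r cosθ/√(L² − r² sin²θ)].
With r = 0.0222 m, L = 0.0783 m, θ = 106.3°: the bracketed kinematic factor |dx/dθ| = 0.019546 m.
ω = v/|dx/dθ| = 4.48/0.019546 = 229.21 rad/s.
N = 60ω/(2π) = 2188.8 rpm.

2190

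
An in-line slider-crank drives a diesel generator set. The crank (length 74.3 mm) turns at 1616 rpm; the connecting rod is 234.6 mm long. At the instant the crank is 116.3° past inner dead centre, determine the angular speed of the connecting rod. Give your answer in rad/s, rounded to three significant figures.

ω = 169.2 rad/s (converted from 1616 rpm).
The rod makes angle φ with the slider axis where L sinφ = r sinθ; differentiating, L cosφ·φ̇ = r ω cosθ.
L cosφ = √(L² − r² sin²θ) = 0.22495 m.
|ω_rod| = r ω |cosθ| / √(L² − r² sin²θ) = 0.0743·169.2·0.44307/0.22495 = 24.766 rad/s.

24.8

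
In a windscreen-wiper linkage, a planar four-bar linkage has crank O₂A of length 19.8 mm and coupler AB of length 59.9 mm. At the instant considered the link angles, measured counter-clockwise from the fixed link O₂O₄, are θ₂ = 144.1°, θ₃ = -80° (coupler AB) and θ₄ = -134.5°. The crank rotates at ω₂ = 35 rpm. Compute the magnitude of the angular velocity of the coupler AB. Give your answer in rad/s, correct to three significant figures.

1.47

ω₂ = 3.665 rad/s (from 35 rpm).
Differentiating the loop-closure r₂e^{iθ₂}+r₃e^{iθ₃}=r₁+r₄e^{iθ₄} gives r₂ω₂e^{iθ₂}+r₃ω₃e^{iθ₃}=r₄ω₄e^{iθ₄}.
Eliminating the other unknown: ω₃ = r₂ω₂ sin(θ₄−θ₂) / [r₃ sin(θ₃−θ₄)].
Numerator sine = +0.98876; denominator sine = +0.81412.
Result = 0.0198·3.665·(+0.98876) / (0.0599·(+0.81412)) = +1.4714 rad/s; magnitude 1.4714 rad/s.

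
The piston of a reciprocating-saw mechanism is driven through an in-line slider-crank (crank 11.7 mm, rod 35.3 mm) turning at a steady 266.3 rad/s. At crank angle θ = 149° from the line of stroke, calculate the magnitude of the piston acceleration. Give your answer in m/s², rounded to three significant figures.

ω = 266.3 rad/s
x(θ) = r cosθ + √(L² − r² sin²θ); with ω constant, a = ω²·d²x/dθ².
d²x/dθ² = −r cosθ − r²(cos2θ)/√u − r⁴ sin²2θ/(4u^{3/2}),  u = L² − r² sin²θ = 0.00120978 m².
Substituting r = 0.0117 m, L = 0.0353 m, θ = 149°: d²x/dθ² = +0.0080944 m.
a = ω²·d²x/dθ² = (266.3)²·(+0.0080944) = +574.02 m/s²;  |a| = 574.02 m/s².

574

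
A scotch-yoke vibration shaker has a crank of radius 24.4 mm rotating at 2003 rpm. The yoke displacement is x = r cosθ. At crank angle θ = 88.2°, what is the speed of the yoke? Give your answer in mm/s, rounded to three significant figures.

ω = 209.8 rad/s (from 2003 rpm).
x = r cosθ ⇒ ẋ = −rω sinθ.
|v| = rω|sinθ| = 0.0244·209.8·|sin 88.2°| = 5.1155 m/s = 5115.5 mm/s.

5120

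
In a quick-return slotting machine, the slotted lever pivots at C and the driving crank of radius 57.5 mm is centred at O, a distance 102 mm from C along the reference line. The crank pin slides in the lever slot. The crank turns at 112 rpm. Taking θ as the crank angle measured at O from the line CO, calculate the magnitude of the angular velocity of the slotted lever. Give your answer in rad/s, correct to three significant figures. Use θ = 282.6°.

ω = 11.73 rad/s (from 112 rpm).
Crank pin A relative to C: A = (d + r cosθ, r sinθ); lever angle φ = atan2(r sinθ, d + r cosθ).
Differentiating tanφ: φ̇ = rω(d cosθ + r)/(d² + r² + 2dr cosθ).
d² + r² + 2dr cosθ = |CA|² = 0.0162691 m²;  d cosθ + r = +0.079751 m.
|ω_lever| = |0.0575·11.73·+0.079751| / 0.0162691 = 3.3059 rad/s.

3.31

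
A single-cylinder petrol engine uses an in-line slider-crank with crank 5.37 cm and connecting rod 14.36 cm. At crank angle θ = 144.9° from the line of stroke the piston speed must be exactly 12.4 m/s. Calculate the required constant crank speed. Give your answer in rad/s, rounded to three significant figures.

585

For an in-line slider-crank, |v_piston| = rω|sinθ|·[1 + r cosθ/√(L² − r² sin²θ)].
With r = 0.0537 m, L = 0.1436 m, θ = 144.9°: the bracketed kinematic factor |dx/dθ| = 0.021204 m.
ω = v/|dx/dθ| = 12.4/0.021204 = 584.78 rad/s.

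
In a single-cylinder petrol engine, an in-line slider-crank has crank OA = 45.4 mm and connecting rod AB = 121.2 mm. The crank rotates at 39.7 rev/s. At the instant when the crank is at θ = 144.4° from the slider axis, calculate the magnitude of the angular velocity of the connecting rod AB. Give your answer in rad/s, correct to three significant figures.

77.8

ω = 249.4 rad/s (converted from 39.7 rev/s).
The rod makes angle φ with the slider axis where L sinφ = r sinθ; differentiating, L cosφ·φ̇ = r ω cosθ.
L cosφ = √(L² − r² sin²θ) = 0.11828 m.
|ω_rod| = r ω |cosθ| / √(L² − r² sin²θ) = 0.0454·249.4·0.81310/0.11828 = 77.848 rad/s.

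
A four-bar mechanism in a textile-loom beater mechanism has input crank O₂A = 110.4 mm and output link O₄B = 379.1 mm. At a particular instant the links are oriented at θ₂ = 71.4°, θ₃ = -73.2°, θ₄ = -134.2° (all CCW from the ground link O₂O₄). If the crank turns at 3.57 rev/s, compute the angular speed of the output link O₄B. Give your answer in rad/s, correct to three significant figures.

ω₂ = 22.43 rad/s (from 3.57 rev/s).
Differentiating the loop-closure r₂e^{iθ₂}+r₃e^{iθ₃}=r₁+r₄e^{iθ₄} gives r₂ω₂e^{iθ₂}+r₃ω₃e^{iθ₃}=r₄ω₄e^{iθ₄}.
Eliminating the other unknown: ω₄ = r₂ω₂ sin(θ₂−θ₃) / [r₄ sin(θ₄−θ₃)].
Numerator sine = +0.57928; denominator sine = -0.87462.
Result = 0.1104·22.43·(+0.57928) / (0.3791·(-0.87462)) = -4.3265 rad/s; magnitude 4.3265 rad/s.

4.33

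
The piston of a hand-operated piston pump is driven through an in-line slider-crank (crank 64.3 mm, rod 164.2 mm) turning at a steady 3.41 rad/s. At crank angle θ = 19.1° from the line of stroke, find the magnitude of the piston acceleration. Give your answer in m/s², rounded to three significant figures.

0.943

ω = 3.41 rad/s
x(θ) = r cosθ + √(L² − r² sin²θ); with ω constant, a = ω²·d²x/dθ².
d²x/dθ² = −r cosθ − r²(cos2θ)/√u − r⁴ sin²2θ/(4u^{3/2}),  u = L² − r² sin²θ = 0.026519 m².
Substituting r = 0.0643 m, L = 0.1642 m, θ = 19.1°: d²x/dθ² = -0.081091 m.
a = ω²·d²x/dθ² = (3.41)²·(-0.081091) = -0.94293 m/s²;  |a| = 0.94293 m/s².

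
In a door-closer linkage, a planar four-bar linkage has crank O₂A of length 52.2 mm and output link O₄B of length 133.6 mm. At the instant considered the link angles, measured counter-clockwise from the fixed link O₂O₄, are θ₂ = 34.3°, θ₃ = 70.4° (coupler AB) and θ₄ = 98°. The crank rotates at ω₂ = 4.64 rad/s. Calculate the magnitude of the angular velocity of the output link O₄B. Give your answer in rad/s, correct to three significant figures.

ω₂ = 4.64 rad/s
Differentiating the loop-closure r₂e^{iθ₂}+r₃e^{iθ₃}=r₁+r₄e^{iθ₄} gives r₂ω₂e^{iθ₂}+r₃ω₃e^{iθ₃}=r₄ω₄e^{iθ₄}.
Eliminating the other unknown: ω₄ = r₂ω₂ sin(θ₂−θ₃) / [r₄ sin(θ₄−θ₃)].
Numerator sine = -0.58920; denominator sine = +0.46330.
Result = 0.0522·4.64·(-0.58920) / (0.1336·(+0.46330)) = -2.3056 rad/s; magnitude 2.3056 rad/s.

2.31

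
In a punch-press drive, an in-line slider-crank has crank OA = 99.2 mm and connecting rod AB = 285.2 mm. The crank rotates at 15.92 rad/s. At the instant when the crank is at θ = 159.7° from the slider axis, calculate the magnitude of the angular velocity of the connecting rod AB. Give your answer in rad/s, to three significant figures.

ω = 15.92 rad/s
The rod makes angle φ with the slider axis where L sinφ = r sinθ; differentiating, L cosφ·φ̇ = r ω cosθ.
L cosφ = √(L² − r² sin²θ) = 0.28312 m.
|ω_rod| = r ω |cosθ| / √(L² − r² sin²θ) = 0.0992·15.92·0.93789/0.28312 = 5.2317 rad/s.

5.23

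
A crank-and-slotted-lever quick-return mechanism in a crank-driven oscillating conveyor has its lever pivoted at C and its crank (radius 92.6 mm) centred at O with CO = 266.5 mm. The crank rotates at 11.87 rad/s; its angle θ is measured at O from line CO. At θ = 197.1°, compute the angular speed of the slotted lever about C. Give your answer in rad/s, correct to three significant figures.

5.50

ω = 11.87 rad/s
Crank pin A relative to C: A = (d + r cosθ, r sinθ); lever angle φ = atan2(r sinθ, d + r cosθ).
Differentiating tanφ: φ̇ = rω(d cosθ + r)/(d² + r² + 2dr cosθ).
d² + r² + 2dr cosθ = |CA|² = 0.0324231 m²;  d cosθ + r = -0.16212 m.
|ω_lever| = |0.0926·11.87·-0.16212| / 0.0324231 = 5.4959 rad/s.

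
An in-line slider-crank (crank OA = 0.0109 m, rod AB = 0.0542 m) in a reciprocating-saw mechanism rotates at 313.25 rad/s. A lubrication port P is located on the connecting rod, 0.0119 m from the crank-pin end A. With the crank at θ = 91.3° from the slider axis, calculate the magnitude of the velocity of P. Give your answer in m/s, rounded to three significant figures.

ω = 313.2 rad/s.  Crank-pin speed |V_A| = rω = 3.4144 m/s, perpendicular to OA.
Rod angle: sinφ = −(r/L) sinθ ⇒ φ = -11.599°; ω_rod = −rω cosθ/√(L²−r²sin²θ) = +1.459 rad/s.
V_P = V_A + ω_rod × AP, with AP = 0.0119 m along the rod.
Components: V_Px = −rω sinθ − a·ω_rod·sinφ = -3.4101 m/s;  V_Py = rω cosθ + a·ω_rod·cosφ = -0.060456 m/s.
|V_P| = √(V_Px² + V_Py²) = 3.4106 m/s.

3.41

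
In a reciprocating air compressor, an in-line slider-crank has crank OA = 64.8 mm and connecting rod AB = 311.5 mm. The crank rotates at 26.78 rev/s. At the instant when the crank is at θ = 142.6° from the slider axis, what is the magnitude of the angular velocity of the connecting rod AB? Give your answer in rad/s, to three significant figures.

ω = 168.3 rad/s (converted from 26.78 rev/s).
The rod makes angle φ with the slider axis where L sinφ = r sinθ; differentiating, L cosφ·φ̇ = r ω cosθ.
L cosφ = √(L² − r² sin²θ) = 0.309 m.
|ω_rod| = r ω |cosθ| / √(L² − r² sin²θ) = 0.0648·168.3·0.79441/0.309 = 28.032 rad/s.

28.0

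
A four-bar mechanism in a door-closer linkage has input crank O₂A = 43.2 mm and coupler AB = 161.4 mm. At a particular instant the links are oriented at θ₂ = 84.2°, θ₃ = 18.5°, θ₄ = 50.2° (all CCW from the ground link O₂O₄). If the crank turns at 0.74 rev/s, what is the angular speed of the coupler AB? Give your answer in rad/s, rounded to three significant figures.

1.32

ω₂ = 4.65 rad/s (from 0.74 rev/s).
Differentiating the loop-closure r₂e^{iθ₂}+r₃e^{iθ₃}=r₁+r₄e^{iθ₄} gives r₂ω₂e^{iθ₂}+r₃ω₃e^{iθ₃}=r₄ω₄e^{iθ₄}.
Eliminating the other unknown: ω₃ = r₂ω₂ sin(θ₄−θ₂) / [r₃ sin(θ₃−θ₄)].
Numerator sine = -0.55919; denominator sine = -0.52547.
Result = 0.0432·4.65·(-0.55919) / (0.1614·(-0.52547)) = +1.3244 rad/s; magnitude 1.3244 rad/s.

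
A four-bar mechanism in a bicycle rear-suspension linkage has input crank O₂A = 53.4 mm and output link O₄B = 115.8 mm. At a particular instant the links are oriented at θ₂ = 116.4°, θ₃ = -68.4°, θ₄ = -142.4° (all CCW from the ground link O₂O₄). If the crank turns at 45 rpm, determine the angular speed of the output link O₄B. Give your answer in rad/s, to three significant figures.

0.189

ω₂ = 4.712 rad/s (from 45 rpm).
Differentiating the loop-closure r₂e^{iθ₂}+r₃e^{iθ₃}=r₁+r₄e^{iθ₄} gives r₂ω₂e^{iθ₂}+r₃ω₃e^{iθ₃}=r₄ω₄e^{iθ₄}.
Eliminating the other unknown: ω₄ = r₂ω₂ sin(θ₂−θ₃) / [r₄ sin(θ₄−θ₃)].
Numerator sine = -0.08368; denominator sine = -0.96126.
Result = 0.0534·4.712·(-0.08368) / (0.1158·(-0.96126)) = +0.18917 rad/s; magnitude 0.18917 rad/s.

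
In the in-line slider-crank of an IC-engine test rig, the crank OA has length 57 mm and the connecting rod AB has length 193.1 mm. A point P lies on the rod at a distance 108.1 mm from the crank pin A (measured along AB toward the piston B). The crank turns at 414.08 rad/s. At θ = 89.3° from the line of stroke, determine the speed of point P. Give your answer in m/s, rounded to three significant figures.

23.7

ω = 414.1 rad/s.  Crank-pin speed |V_A| = rω = 23.603 m/s, perpendicular to OA.
Rod angle: sinφ = −(r/L) sinθ ⇒ φ = -17.167°; ω_rod = −rω cosθ/√(L²−r²sin²θ) = -1.5629 rad/s.
V_P = V_A + ω_rod × AP, with AP = 0.1081 m along the rod.
Components: V_Px = −rω sinθ − a·ω_rod·sinφ = -23.651 m/s;  V_Py = rω cosθ + a·ω_rod·cosφ = +0.12693 m/s.
|V_P| = √(V_Px² + V_Py²) = 23.651 m/s.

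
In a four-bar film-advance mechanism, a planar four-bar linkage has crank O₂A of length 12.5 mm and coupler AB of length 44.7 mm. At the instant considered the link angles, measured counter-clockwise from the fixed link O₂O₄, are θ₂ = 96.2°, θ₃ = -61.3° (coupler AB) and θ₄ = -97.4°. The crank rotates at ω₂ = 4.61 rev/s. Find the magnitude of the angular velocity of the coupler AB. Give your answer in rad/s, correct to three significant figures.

3.23

ω₂ = 28.97 rad/s (from 4.61 rev/s).
Differentiating the loop-closure r₂e^{iθ₂}+r₃e^{iθ₃}=r₁+r₄e^{iθ₄} gives r₂ω₂e^{iθ₂}+r₃ω₃e^{iθ₃}=r₄ω₄e^{iθ₄}.
Eliminating the other unknown: ω₃ = r₂ω₂ sin(θ₄−θ₂) / [r₃ sin(θ₃−θ₄)].
Numerator sine = +0.23514; denominator sine = +0.58920.
Result = 0.0125·28.97·(+0.23514) / (0.0447·(+0.58920)) = +3.2326 rad/s; magnitude 3.2326 rad/s.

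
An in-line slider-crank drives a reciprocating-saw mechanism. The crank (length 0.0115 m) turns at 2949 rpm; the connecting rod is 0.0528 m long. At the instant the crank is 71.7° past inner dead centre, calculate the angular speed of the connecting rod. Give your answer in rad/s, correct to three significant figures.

21.6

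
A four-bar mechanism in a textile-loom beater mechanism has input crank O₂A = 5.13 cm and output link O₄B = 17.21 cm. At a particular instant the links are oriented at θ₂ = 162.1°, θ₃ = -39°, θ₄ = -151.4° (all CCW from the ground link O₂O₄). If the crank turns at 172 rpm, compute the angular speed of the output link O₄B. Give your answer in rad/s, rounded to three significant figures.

ω₂ = 18.01 rad/s (from 172 rpm).
Differentiating the loop-closure r₂e^{iθ₂}+r₃e^{iθ₃}=r₁+r₄e^{iθ₄} gives r₂ω₂e^{iθ₂}+r₃ω₃e^{iθ₃}=r₄ω₄e^{iθ₄}.
Eliminating the other unknown: ω₄ = r₂ω₂ sin(θ₂−θ₃) / [r₄ sin(θ₄−θ₃)].
Numerator sine = -0.36000; denominator sine = -0.92455.
Result = 0.0513·18.01·(-0.36000) / (0.1721·(-0.92455)) = +2.0906 rad/s; magnitude 2.0906 rad/s.

2.09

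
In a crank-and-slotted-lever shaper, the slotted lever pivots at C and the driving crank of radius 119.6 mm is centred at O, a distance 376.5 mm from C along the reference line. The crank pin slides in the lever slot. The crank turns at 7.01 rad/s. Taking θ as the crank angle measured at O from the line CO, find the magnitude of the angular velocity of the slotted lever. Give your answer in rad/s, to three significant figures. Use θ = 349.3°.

1.68

ω = 7.01 rad/s
Crank pin A relative to C: A = (d + r cosθ, r sinθ); lever angle φ = atan2(r sinθ, d + r cosθ).
Differentiating tanφ: φ̇ = rω(d cosθ + r)/(d² + r² + 2dr cosθ).
d² + r² + 2dr cosθ = |CA|² = 0.244549 m²;  d cosθ + r = +0.48955 m.
|ω_lever| = |0.1196·7.01·+0.48955| / 0.244549 = 1.6784 rad/s.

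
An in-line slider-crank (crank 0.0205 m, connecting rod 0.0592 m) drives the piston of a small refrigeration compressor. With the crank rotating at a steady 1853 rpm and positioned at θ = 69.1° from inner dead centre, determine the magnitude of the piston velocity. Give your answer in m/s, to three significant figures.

4.20

ω = 2π·1853/60 = 194 rad/s
For an in-line slider-crank, x = r cosθ + √(L² − r² sin²θ), so v = −rω sinθ·[1 + r cosθ/√(L² − r² sin²θ)].
With r = 0.0205 m, L = 0.0592 m, θ = 69.1°: √(L² − r² sin²θ) = 0.056017 m.
v = −0.0205·194·0.93420·[1 + 0.0205·0.35674/0.056017] = -4.2014 m/s.
|v| = 4.2014 m/s.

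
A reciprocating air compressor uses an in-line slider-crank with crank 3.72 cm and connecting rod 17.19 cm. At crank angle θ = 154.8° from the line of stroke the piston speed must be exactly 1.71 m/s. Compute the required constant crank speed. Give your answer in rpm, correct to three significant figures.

1280

For an in-line slider-crank, |v_piston| = rω|sinθ|·[1 + r cosθ/√(L² − r² sin²θ)].
With r = 0.0372 m, L = 0.1719 m, θ = 154.8°: the bracketed kinematic factor |dx/dθ| = 0.012724 m.
ω = v/|dx/dθ| = 1.71/0.012724 = 134.39 rad/s.
N = 60ω/(2π) = 1283.3 rpm.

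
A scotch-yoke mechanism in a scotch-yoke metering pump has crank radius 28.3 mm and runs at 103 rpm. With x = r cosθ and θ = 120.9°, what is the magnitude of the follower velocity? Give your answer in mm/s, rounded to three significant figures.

ω = 10.79 rad/s (from 103 rpm).
x = r cosθ ⇒ ẋ = −rω sinθ.
|v| = rω|sinθ| = 0.0283·10.79·|sin 120.9°| = 0.26192 m/s = 261.92 mm/s.

262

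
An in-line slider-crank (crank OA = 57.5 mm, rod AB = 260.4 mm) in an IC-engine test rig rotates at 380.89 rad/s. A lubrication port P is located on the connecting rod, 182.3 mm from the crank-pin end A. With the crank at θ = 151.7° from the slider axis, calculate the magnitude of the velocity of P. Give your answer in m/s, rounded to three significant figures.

10.7

ω = 380.9 rad/s.  Crank-pin speed |V_A| = rω = 21.901 m/s, perpendicular to OA.
Rod angle: sinφ = −(r/L) sinθ ⇒ φ = -6.009°; ω_rod = −rω cosθ/√(L²−r²sin²θ) = +74.462 rad/s.
V_P = V_A + ω_rod × AP, with AP = 0.1823 m along the rod.
Components: V_Px = −rω sinθ − a·ω_rod·sinφ = -8.962 m/s;  V_Py = rω cosθ + a·ω_rod·cosφ = -5.7836 m/s.
|V_P| = √(V_Px² + V_Py²) = 10.666 m/s.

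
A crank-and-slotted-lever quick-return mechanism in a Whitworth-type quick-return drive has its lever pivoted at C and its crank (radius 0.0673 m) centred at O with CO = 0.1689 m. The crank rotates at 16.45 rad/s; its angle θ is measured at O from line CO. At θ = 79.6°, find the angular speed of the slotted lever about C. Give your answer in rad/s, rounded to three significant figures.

ω = 16.45 rad/s
Crank pin A relative to C: A = (d + r cosθ, r sinθ); lever angle φ = atan2(r sinθ, d + r cosθ).
Differentiating tanφ: φ̇ = rω(d cosθ + r)/(d² + r² + 2dr cosθ).
d² + r² + 2dr cosθ = |CA|² = 0.0371604 m²;  d cosθ + r = +0.09779 m.
|ω_lever| = |0.0673·16.45·+0.09779| / 0.0371604 = 2.9134 rad/s.

2.91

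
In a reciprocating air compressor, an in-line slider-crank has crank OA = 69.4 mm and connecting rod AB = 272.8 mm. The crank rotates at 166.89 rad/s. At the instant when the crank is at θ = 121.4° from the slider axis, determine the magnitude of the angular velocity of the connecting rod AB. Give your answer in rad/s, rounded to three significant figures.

22.7

ω = 166.9 rad/s
The rod makes angle φ with the slider axis where L sinφ = r sinθ; differentiating, L cosφ·φ̇ = r ω cosθ.
L cosφ = √(L² − r² sin²θ) = 0.26629 m.
|ω_rod| = r ω |cosθ| / √(L² − r² sin²θ) = 0.0694·166.9·0.52101/0.26629 = 22.661 rad/s.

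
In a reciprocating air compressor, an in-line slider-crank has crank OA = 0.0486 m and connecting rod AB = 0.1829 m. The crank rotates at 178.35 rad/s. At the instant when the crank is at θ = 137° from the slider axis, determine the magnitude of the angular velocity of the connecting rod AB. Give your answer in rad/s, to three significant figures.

ω = 178.3 rad/s
The rod makes angle φ with the slider axis where L sinφ = r sinθ; differentiating, L cosφ·φ̇ = r ω cosθ.
L cosφ = √(L² − r² sin²θ) = 0.17987 m.
|ω_rod| = r ω |cosθ| / √(L² − r² sin²θ) = 0.0486·178.3·0.73135/0.17987 = 35.243 rad/s.

35.2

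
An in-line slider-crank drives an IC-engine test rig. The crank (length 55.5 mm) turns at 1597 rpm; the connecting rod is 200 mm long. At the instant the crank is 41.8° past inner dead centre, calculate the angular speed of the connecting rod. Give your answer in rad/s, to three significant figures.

ω = 167.2 rad/s (converted from 1597 rpm).
The rod makes angle φ with the slider axis where L sinφ = r sinθ; differentiating, L cosφ·φ̇ = r ω cosθ.
L cosφ = √(L² − r² sin²θ) = 0.19655 m.
|ω_rod| = r ω |cosθ| / √(L² − r² sin²θ) = 0.0555·167.2·0.74548/0.19655 = 35.204 rad/s.

35.2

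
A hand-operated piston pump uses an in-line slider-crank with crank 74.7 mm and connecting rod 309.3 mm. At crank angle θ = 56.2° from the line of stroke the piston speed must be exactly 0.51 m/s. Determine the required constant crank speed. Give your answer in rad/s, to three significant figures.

7.23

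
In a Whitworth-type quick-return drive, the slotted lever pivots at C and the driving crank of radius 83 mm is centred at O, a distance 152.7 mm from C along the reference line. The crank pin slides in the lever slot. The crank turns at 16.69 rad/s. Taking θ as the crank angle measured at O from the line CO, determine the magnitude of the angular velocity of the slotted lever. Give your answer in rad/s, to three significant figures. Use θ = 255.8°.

ω = 16.69 rad/s
Crank pin A relative to C: A = (d + r cosθ, r sinθ); lever angle φ = atan2(r sinθ, d + r cosθ).
Differentiating tanφ: φ̇ = rω(d cosθ + r)/(d² + r² + 2dr cosθ).
d² + r² + 2dr cosθ = |CA|² = 0.0239882 m²;  d cosθ + r = +0.045542 m.
|ω_lever| = |0.083·16.69·+0.045542| / 0.0239882 = 2.6299 rad/s.

2.63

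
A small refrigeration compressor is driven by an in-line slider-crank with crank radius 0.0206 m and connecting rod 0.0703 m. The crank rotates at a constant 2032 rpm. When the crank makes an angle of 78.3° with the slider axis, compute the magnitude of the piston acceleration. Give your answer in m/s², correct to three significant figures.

71.7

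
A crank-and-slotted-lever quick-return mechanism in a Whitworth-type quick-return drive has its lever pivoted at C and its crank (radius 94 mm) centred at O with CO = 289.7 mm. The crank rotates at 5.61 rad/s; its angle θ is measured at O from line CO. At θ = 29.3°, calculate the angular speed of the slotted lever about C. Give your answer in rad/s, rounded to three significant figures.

1.30

ω = 5.61 rad/s
Crank pin A relative to C: A = (d + r cosθ, r sinθ); lever angle φ = atan2(r sinθ, d + r cosθ).
Differentiating tanφ: φ̇ = rω(d cosθ + r)/(d² + r² + 2dr cosθ).
d² + r² + 2dr cosθ = |CA|² = 0.140258 m²;  d cosθ + r = +0.34664 m.
|ω_lever| = |0.094·5.61·+0.34664| / 0.140258 = 1.3033 rad/s.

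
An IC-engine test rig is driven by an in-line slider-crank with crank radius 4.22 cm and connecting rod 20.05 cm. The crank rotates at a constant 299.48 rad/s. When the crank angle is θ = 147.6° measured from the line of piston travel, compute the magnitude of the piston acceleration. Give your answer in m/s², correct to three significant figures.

ω = 299.5 rad/s
x(θ) = r cosθ + √(L² − r² sin²θ); with ω constant, a = ω²·d²x/dθ².
d²x/dθ² = −r cosθ − r²(cos2θ)/√u − r⁴ sin²2θ/(4u^{3/2}),  u = L² − r² sin²θ = 0.039689 m².
Substituting r = 0.0422 m, L = 0.2005 m, θ = 147.6°: d²x/dθ² = +0.031742 m.
a = ω²·d²x/dθ² = (299.5)²·(+0.031742) = +2846.9 m/s²;  |a| = 2846.9 m/s².

2850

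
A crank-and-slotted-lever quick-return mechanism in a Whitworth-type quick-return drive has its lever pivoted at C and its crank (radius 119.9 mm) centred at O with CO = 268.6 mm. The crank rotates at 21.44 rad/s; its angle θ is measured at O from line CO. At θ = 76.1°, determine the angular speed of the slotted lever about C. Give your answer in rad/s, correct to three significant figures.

ω = 21.44 rad/s
Crank pin A relative to C: A = (d + r cosθ, r sinθ); lever angle φ = atan2(r sinθ, d + r cosθ).
Differentiating tanφ: φ̇ = rω(d cosθ + r)/(d² + r² + 2dr cosθ).
d² + r² + 2dr cosθ = |CA|² = 0.101995 m²;  d cosθ + r = +0.18443 m.
|ω_lever| = |0.1199·21.44·+0.18443| / 0.101995 = 4.6482 rad/s.

4.65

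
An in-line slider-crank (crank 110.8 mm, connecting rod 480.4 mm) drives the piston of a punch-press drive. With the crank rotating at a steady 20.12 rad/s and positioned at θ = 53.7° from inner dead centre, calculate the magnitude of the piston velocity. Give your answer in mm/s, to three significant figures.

2050

ω = 20.12 rad/s
For an in-line slider-crank, x = r cosθ + √(L² − r² sin²θ), so v = −rω sinθ·[1 + r cosθ/√(L² − r² sin²θ)].
With r = 0.1108 m, L = 0.4804 m, θ = 53.7°: √(L² − r² sin²θ) = 0.47203 m.
v = −0.1108·20.12·0.80593·[1 + 0.1108·0.59201/0.47203] = -2.0463 m/s.
|v| = 2.0463 m/s = 2046.3 mm/s.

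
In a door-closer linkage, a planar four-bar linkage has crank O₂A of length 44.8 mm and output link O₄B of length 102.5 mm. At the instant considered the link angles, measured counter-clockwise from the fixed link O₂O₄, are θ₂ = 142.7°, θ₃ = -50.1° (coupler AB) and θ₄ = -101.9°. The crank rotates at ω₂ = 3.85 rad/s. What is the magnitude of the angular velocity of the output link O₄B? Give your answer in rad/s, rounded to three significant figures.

0.474

ω₂ = 3.85 rad/s
Differentiating the loop-closure r₂e^{iθ₂}+r₃e^{iθ₃}=r₁+r₄e^{iθ₄} gives r₂ω₂e^{iθ₂}+r₃ω₃e^{iθ₃}=r₄ω₄e^{iθ₄}.
Eliminating the other unknown: ω₄ = r₂ω₂ sin(θ₂−θ₃) / [r₄ sin(θ₄−θ₃)].
Numerator sine = -0.22155; denominator sine = -0.78586.
Result = 0.0448·3.85·(-0.22155) / (0.1025·(-0.78586)) = +0.4744 rad/s; magnitude 0.4744 rad/s.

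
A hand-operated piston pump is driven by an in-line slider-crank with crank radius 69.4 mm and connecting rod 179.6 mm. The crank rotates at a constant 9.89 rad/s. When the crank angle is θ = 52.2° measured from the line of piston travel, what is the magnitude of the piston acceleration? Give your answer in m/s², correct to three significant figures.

ω = 9.89 rad/s
x(θ) = r cosθ + √(L² − r² sin²θ); with ω constant, a = ω²·d²x/dθ².
d²x/dθ² = −r cosθ − r²(cos2θ)/√u − r⁴ sin²2θ/(4u^{3/2}),  u = L² − r² sin²θ = 0.0292491 m².
Substituting r = 0.0694 m, L = 0.1796 m, θ = 52.2°: d²x/dθ² = -0.03662 m.
a = ω²·d²x/dθ² = (9.89)²·(-0.03662) = -3.5819 m/s²;  |a| = 3.5819 m/s².

3.58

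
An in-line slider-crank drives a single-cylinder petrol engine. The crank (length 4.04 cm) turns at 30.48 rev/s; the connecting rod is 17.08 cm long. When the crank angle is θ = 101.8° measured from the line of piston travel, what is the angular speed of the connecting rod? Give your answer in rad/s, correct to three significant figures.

9.52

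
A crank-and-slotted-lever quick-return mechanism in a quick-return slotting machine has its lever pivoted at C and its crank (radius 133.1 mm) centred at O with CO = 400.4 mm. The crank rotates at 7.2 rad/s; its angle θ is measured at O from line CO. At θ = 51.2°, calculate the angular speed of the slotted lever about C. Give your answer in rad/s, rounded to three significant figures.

ω = 7.2 rad/s
Crank pin A relative to C: A = (d + r cosθ, r sinθ); lever angle φ = atan2(r sinθ, d + r cosθ).
Differentiating tanφ: φ̇ = rω(d cosθ + r)/(d² + r² + 2dr cosθ).
d² + r² + 2dr cosθ = |CA|² = 0.244823 m²;  d cosθ + r = +0.38399 m.
|ω_lever| = |0.1331·7.2·+0.38399| / 0.244823 = 1.5031 rad/s.

1.50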